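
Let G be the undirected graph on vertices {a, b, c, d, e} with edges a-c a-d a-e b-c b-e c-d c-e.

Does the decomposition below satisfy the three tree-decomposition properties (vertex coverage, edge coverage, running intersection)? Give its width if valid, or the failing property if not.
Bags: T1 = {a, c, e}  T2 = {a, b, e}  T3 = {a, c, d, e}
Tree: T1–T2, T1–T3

No — edge (c,b) lies in no bag.

A tree decomposition must satisfy three properties: every vertex lies in some bag; for every edge, both endpoints lie together in some bag; and for every vertex, the bags containing it form a connected subtree. Here edge (c,b) lies in no bag, so the decomposition is invalid.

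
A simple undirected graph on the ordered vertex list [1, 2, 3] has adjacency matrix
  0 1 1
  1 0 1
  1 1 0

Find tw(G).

2

A width-2 tree decomposition is:
Bags: B1 = {1, 2, 3}
Tree: (single bag)
A single bag containing all 3 vertices is trivially a valid decomposition of width 2. On the other hand G contains the 3-clique {1, 2, 3}. A clique must lie in a single bag of any decomposition, so no decomposition can have width below 2. Combining the bounds, tw(G) = 2.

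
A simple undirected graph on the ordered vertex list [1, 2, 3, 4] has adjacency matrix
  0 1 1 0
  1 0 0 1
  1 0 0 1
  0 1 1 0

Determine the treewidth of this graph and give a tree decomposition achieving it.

The largest bag has 3 vertices, giving width 2; this decomposition certifies tw(G) ≤ 2. Since 2–1–3–4–2 is a cycle in G, G is not acyclic. Forests are exactly the graphs of treewidth ≤ 1, so tw(G) ≥ 2. Combining the bounds, tw(G) = 2.

Treewidth 2.
Bags: B1 = {1, 2, 3}  B2 = {2, 3, 4}
Tree: B1–B2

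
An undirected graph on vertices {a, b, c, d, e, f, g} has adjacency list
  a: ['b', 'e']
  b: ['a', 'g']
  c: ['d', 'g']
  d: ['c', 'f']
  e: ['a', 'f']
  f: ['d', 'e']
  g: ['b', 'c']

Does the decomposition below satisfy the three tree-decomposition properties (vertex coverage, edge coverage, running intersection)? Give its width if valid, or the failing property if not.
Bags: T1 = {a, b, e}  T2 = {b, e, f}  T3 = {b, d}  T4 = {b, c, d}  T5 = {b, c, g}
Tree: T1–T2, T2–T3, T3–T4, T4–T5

No — edge (f,d) lies in no bag.

A tree decomposition must satisfy three properties: every vertex lies in some bag; for every edge, both endpoints lie together in some bag; and for every vertex, the bags containing it form a connected subtree. Here edge (f,d) lies in no bag, so the decomposition is invalid.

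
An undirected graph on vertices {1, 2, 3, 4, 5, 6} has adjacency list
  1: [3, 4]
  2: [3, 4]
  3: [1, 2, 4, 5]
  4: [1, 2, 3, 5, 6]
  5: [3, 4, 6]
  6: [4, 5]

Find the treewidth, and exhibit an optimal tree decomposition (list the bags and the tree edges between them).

Treewidth 2.
Bags: B1 = {3, 4, 5}  B2 = {2, 3, 4}  B3 = {4, 5, 6}  B4 = {1, 3, 4}
Tree: B1–B2, B1–B3, B1–B4

Each bag holds 3 vertices, so the decomposition has width 2, which upper-bounds the treewidth. Conversely, {1, 3, 4} is a clique of size 3, and the vertices of any clique must share a bag in every tree decomposition; so some bag has ≥ 3 vertices and tw(G) ≥ 2. Therefore the treewidth is 2.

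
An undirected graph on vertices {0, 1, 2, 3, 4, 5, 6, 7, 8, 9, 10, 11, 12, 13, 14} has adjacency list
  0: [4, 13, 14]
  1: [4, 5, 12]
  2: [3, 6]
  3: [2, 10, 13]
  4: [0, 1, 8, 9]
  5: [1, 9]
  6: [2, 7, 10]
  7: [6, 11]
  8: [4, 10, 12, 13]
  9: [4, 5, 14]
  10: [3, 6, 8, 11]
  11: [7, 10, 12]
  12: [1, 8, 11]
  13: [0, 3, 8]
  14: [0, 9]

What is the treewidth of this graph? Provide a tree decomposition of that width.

Each bag holds 4 vertices, so the decomposition has width 3, which upper-bounds the treewidth. For the lower bound: the 4 vertex sets {5,9,14}, {1}, {4}, {0,8,12,13} are disjoint, each induces a connected subgraph, and every pair is joined by at least one edge of G. Contracting each set to a single vertex therefore yields K_{4} as a minor, and since treewidth is minor-monotone, tw(G) ≥ tw(K_{4}) = 3. Combining the bounds, tw(G) = 3.

Treewidth 3.
One optimal decomposition is:
Bags: B1 = {1, 5, 9, 14}  B2 = {1, 4, 9, 14}  B3 = {0, 1, 4, 14}  B4 = {0, 1, 4, 12}  B5 = {0, 4, 8, 12}  B6 = {0, 8, 12, 13}  B7 = {8, 11, 12, 13}  B8 = {8, 10, 11, 13}  B9 = {3, 10, 11, 13}  B10 = {3, 7, 10, 11}  B11 = {3, 6, 7, 10}  B12 = {2, 3, 6, 7}
Tree: B1–B2, B2–B3, B3–B4, B4–B5, B5–B6, B6–B7, B7–B8, B8–B9, B9–B10, B10–B11, B11–B12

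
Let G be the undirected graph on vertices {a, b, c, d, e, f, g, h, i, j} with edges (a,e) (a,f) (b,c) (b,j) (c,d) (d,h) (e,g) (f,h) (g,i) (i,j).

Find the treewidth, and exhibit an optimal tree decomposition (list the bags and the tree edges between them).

Each bag holds 3 vertices, so the decomposition has width 2, which upper-bounds the treewidth. For the lower bound, G contains the cycle d–h–f–a–e–g–i–j–b–c–d, so G is not a forest; only forests have treewidth ≤ 1, hence tw(G) ≥ 2. Combining the bounds, tw(G) = 2.

Treewidth 2.
One such decomposition:
Bags: B1 = {d, f, h}  B2 = {a, d, f}  B3 = {a, d, e}  B4 = {d, e, g}  B5 = {d, g, i}  B6 = {d, i, j}  B7 = {b, d, j}  B8 = {b, c, d}
Tree: B1–B2, B2–B3, B3–B4, B4–B5, B5–B6, B6–B7, B7–B8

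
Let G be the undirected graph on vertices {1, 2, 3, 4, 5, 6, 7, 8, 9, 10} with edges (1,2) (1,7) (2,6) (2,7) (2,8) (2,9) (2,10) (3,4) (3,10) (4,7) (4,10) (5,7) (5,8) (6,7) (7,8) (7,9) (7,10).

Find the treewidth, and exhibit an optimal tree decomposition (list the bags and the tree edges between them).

Treewidth 2.
One optimal decomposition is:
Bags: B1 = {1, 2, 7}  B2 = {2, 7, 9}  B3 = {2, 7, 10}  B4 = {4, 7, 10}  B5 = {2, 7, 8}  B6 = {3, 4, 10}  B7 = {5, 7, 8}  B8 = {2, 6, 7}
Tree: B1–B2, B2–B3, B3–B4, B1–B5, B4–B6, B5–B7, B5–B8

Every bag has size at most 3, so the width is 3 − 1 = 2 and tw(G) ≤ 2. Conversely, {3, 4, 10} is a clique of size 3, and the vertices of any clique must share a bag in every tree decomposition; so some bag has ≥ 3 vertices and tw(G) ≥ 2. Combining the bounds, tw(G) = 2.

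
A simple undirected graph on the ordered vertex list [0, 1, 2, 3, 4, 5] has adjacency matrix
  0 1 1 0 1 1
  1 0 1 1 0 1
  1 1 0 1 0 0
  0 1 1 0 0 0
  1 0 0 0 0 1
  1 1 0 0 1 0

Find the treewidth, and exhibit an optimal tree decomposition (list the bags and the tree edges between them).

Treewidth 2.
One optimal decomposition is:
Bags: B1 = {1, 2, 3}  B2 = {0, 1, 2}  B3 = {0, 1, 5}  B4 = {0, 4, 5}
Tree: B1–B2, B2–B3, B3–B4

Every bag has size at most 3, so the width is 3 − 1 = 2 and tw(G) ≤ 2. For the lower bound, the 3 vertices {0, 1, 2} are pairwise adjacent, and any tree decomposition puts a clique entirely inside one bag — forcing width ≥ 2. Combining the bounds, tw(G) = 2.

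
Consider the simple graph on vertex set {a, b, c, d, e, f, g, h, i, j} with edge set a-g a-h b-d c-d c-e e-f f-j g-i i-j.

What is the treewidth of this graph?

1

A width-1 tree decomposition is:
Bags: B1 = {b, d}  B2 = {c, d}  B3 = {c, e}  B4 = {e, f}  B5 = {f, j}  B6 = {i, j}  B7 = {g, i}  B8 = {a, g}  B9 = {a, h}
Tree: B1–B2, B2–B3, B3–B4, B4–B5, B5–B6, B6–B7, B7–B8, B8–B9
Each bag holds 2 vertices, so the decomposition has width 1, which upper-bounds the treewidth. Any graph with an edge has treewidth ≥ 1, and G has the edge b–d. The upper and lower bounds meet at 1, so that is the treewidth.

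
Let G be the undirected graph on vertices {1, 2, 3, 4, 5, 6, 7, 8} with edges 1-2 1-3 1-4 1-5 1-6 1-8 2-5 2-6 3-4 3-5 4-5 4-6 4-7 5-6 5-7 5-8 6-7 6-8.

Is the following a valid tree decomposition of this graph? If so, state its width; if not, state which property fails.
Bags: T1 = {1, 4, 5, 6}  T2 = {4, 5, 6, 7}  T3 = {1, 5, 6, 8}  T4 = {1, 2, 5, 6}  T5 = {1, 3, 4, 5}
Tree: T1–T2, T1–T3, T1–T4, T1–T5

Yes; width 3.

Vertex coverage: the bags together contain {1, 2, 3, 4, 5, 6, 7, 8}, the full vertex set. Edge coverage: each edge of G has both endpoints in at least one bag. Running intersection: for every vertex, the bags containing it form a connected subtree. All three properties hold, so this is a valid tree decomposition of width max|bag| − 1 = 3, and hence tw(G) ≤ 3.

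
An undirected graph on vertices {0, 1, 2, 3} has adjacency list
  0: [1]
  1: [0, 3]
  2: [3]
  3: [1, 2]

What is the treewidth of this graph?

1

A width-1 tree decomposition is:
Bags: B1 = {0, 1}  B2 = {1, 3}  B3 = {2, 3}
Tree: B1–B2, B2–B3
Each bag holds 2 vertices, so the decomposition has width 1, which upper-bounds the treewidth. G has an edge, so its treewidth is at least 1. Combining the bounds, tw(G) = 1.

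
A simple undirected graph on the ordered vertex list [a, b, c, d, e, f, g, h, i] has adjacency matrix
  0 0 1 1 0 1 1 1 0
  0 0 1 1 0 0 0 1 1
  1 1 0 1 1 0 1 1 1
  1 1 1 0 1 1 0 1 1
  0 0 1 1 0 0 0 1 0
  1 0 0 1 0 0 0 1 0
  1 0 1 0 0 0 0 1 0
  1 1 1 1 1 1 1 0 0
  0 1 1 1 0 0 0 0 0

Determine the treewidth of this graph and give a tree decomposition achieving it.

Each bag holds 4 vertices, so the decomposition has width 3, which upper-bounds the treewidth. On the other hand G contains the 4-clique {c, d, e, h}. A clique must lie in a single bag of any decomposition, so no decomposition can have width below 3. Therefore the treewidth is 3.

Treewidth 3.
One optimal decomposition is:
Bags: B1 = {b, c, d, h}  B2 = {b, c, d, i}  B3 = {a, c, d, h}  B4 = {a, c, g, h}  B5 = {a, d, f, h}  B6 = {c, d, e, h}
Tree: B1–B2, B1–B3, B3–B4, B3–B5, B1–B6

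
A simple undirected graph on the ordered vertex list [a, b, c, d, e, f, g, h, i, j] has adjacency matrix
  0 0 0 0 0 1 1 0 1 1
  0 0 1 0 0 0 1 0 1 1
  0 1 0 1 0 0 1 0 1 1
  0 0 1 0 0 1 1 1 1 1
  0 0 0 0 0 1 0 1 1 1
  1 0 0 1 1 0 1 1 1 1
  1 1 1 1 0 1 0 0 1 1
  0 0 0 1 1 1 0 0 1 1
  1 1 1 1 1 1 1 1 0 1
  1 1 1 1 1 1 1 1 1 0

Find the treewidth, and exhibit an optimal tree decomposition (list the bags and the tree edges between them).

Treewidth 4.
One optimal decomposition is:
Bags: B1 = {d, f, g, i, j}  B2 = {a, f, g, i, j}  B3 = {d, f, h, i, j}  B4 = {c, d, g, i, j}  B5 = {e, f, h, i, j}  B6 = {b, c, g, i, j}
Tree: B1–B2, B1–B3, B1–B4, B3–B5, B4–B6

Each bag holds 5 vertices, so the decomposition has width 4, which upper-bounds the treewidth. For the lower bound, the 5 vertices {c, d, g, i, j} are pairwise adjacent, and any tree decomposition puts a clique entirely inside one bag — forcing width ≥ 4. Combining the bounds, tw(G) = 4.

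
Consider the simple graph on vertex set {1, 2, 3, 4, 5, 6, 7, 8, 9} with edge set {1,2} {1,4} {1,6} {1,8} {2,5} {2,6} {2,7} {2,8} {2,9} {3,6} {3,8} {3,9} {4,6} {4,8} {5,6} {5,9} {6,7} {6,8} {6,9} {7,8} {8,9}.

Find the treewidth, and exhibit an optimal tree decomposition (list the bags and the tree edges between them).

Treewidth 3.
Bags: B1 = {2, 6, 8, 9}  B2 = {2, 6, 7, 8}  B3 = {1, 2, 6, 8}  B4 = {2, 5, 6, 9}  B5 = {1, 4, 6, 8}  B6 = {3, 6, 8, 9}
Tree: B1–B2, B1–B3, B1–B4, B3–B5, B1–B6

The largest bag has 4 vertices, giving width 3; this decomposition certifies tw(G) ≤ 3. On the other hand G contains the 4-clique {1, 2, 6, 8}. A clique must lie in a single bag of any decomposition, so no decomposition can have width below 3. Hence tw(G) = 3 exactly.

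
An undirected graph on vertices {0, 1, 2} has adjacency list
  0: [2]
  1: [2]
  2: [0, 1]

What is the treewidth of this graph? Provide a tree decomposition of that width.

Treewidth 1.
Bags: B1 = {1, 2}  B2 = {0, 2}
Tree: B1–B2

Each bag holds 2 vertices, so the decomposition has width 1, which upper-bounds the treewidth. Since G has at least one edge (e.g. 1–2), it is not an edgeless graph, so tw(G) ≥ 1. Hence tw(G) = 1 exactly.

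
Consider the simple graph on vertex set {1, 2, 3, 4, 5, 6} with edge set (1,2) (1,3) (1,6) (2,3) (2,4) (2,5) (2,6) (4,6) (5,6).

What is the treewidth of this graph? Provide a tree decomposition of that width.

Treewidth 2.
Bags: B1 = {1, 2, 6}  B2 = {2, 5, 6}  B3 = {1, 2, 3}  B4 = {2, 4, 6}
Tree: B1–B2, B1–B3, B2–B4

Every bag has size at most 3, so the width is 3 − 1 = 2 and tw(G) ≤ 2. On the other hand G contains the 3-clique {1, 2, 3}. A clique must lie in a single bag of any decomposition, so no decomposition can have width below 2. Hence tw(G) = 2 exactly.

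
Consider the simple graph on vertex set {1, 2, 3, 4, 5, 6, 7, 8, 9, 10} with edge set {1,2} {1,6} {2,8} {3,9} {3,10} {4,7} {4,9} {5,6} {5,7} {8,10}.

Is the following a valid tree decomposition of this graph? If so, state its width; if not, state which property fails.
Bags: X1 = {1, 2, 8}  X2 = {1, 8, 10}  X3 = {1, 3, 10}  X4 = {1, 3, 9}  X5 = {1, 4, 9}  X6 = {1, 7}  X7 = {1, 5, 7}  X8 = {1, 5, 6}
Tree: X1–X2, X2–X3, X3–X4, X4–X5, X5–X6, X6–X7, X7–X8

No — edge (4,7) lies in no bag.

A tree decomposition must satisfy three properties: every vertex lies in some bag; for every edge, both endpoints lie together in some bag; and for every vertex, the bags containing it form a connected subtree. Here edge (4,7) lies in no bag, so the decomposition is invalid.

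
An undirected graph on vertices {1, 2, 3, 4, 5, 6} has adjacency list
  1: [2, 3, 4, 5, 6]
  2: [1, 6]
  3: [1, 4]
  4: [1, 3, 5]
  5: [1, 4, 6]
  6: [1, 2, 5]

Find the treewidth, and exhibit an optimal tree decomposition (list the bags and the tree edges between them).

Each bag holds 3 vertices, so the decomposition has width 2, which upper-bounds the treewidth. On the other hand G contains the 3-clique {1, 2, 6}. A clique must lie in a single bag of any decomposition, so no decomposition can have width below 2. Hence tw(G) = 2 exactly.

Treewidth 2.
One such decomposition:
Bags: B1 = {1, 5, 6}  B2 = {1, 4, 5}  B3 = {1, 3, 4}  B4 = {1, 2, 6}
Tree: B1–B2, B2–B3, B1–B4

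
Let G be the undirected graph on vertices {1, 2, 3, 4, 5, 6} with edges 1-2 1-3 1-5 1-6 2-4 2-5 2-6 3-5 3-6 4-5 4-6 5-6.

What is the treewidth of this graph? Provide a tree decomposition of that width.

Every bag has size at most 4, so the width is 4 − 1 = 3 and tw(G) ≤ 3. On the other hand G contains the 4-clique {1, 2, 5, 6}. A clique must lie in a single bag of any decomposition, so no decomposition can have width below 3. Therefore the treewidth is 3.

Treewidth 3.
One such decomposition:
Bags: B1 = {2, 4, 5, 6}  B2 = {1, 2, 5, 6}  B3 = {1, 3, 5, 6}
Tree: B1–B2, B2–B3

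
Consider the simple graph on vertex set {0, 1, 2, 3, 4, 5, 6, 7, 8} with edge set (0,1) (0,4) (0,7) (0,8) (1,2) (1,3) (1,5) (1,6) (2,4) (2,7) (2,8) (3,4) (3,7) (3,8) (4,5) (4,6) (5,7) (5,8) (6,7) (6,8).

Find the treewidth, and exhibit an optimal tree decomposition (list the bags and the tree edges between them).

Treewidth 4.
One optimal decomposition is:
Bags: B1 = {0, 1, 4, 7, 8}  B2 = {1, 2, 4, 7, 8}  B3 = {1, 4, 5, 7, 8}  B4 = {1, 4, 6, 7, 8}  B5 = {1, 3, 4, 7, 8}
Tree: B1–B2, B2–B3, B3–B4, B4–B5

The largest bag has 5 vertices, giving width 4; this decomposition certifies tw(G) ≤ 4. For the lower bound: the 5 vertex sets {0,7}, {1,2}, {4,5}, {8}, {6} are disjoint, each induces a connected subgraph, and every pair is joined by at least one edge of G. Contracting each set to a single vertex therefore yields K_{5} as a minor, and since treewidth is minor-monotone, tw(G) ≥ tw(K_{5}) = 4. Hence tw(G) = 4 exactly.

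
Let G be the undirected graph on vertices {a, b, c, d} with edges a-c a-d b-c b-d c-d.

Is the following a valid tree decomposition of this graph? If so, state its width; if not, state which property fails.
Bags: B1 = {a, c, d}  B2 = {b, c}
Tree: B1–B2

No — edge (d,b) lies in no bag.

A tree decomposition must satisfy three properties: every vertex lies in some bag; for every edge, both endpoints lie together in some bag; and for every vertex, the bags containing it form a connected subtree. Here edge (d,b) lies in no bag, so the decomposition is invalid.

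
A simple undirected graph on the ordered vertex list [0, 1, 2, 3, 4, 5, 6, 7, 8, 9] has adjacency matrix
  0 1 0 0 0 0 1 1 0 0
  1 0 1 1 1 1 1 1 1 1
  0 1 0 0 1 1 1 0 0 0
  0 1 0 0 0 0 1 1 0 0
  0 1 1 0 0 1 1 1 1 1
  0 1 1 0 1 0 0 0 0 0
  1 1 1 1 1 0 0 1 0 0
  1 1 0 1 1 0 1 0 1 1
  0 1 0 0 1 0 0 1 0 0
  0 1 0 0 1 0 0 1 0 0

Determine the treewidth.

3

A width-3 tree decomposition is:
Bags: B1 = {1, 3, 6, 7}  B2 = {1, 4, 6, 7}  B3 = {1, 2, 4, 6}  B4 = {1, 4, 7, 9}  B5 = {1, 4, 7, 8}  B6 = {1, 2, 4, 5}  B7 = {0, 1, 6, 7}
Tree: B1–B2, B2–B3, B2–B4, B2–B5, B3–B6, B2–B7
Each bag holds 4 vertices, so the decomposition has width 3, which upper-bounds the treewidth. Conversely, {0, 1, 6, 7} is a clique of size 4, and the vertices of any clique must share a bag in every tree decomposition; so some bag has ≥ 4 vertices and tw(G) ≥ 3. Combining the bounds, tw(G) = 3.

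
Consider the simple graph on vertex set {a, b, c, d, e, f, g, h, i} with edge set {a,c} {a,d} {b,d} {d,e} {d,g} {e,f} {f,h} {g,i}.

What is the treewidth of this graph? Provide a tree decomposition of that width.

Treewidth 1.
One optimal decomposition is:
Bags: B1 = {b, d}  B2 = {d, e}  B3 = {d, g}  B4 = {a, d}  B5 = {a, c}  B6 = {g, i}  B7 = {e, f}  B8 = {f, h}
Tree: B1–B2, B2–B3, B1–B4, B4–B5, B3–B6, B2–B7, B7–B8

Each bag holds 2 vertices, so the decomposition has width 1, which upper-bounds the treewidth. Since G has at least one edge (e.g. b–d), it is not an edgeless graph, so tw(G) ≥ 1. The upper and lower bounds meet at 1, so that is the treewidth.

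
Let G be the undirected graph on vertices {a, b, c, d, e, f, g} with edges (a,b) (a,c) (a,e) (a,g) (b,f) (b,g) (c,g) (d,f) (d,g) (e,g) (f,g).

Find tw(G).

2

A width-2 tree decomposition is:
Bags: B1 = {b, f, g}  B2 = {a, b, g}  B3 = {a, e, g}  B4 = {a, c, g}  B5 = {d, f, g}
Tree: B1–B2, B2–B3, B3–B4, B1–B5
Every bag has size at most 3, so the width is 3 − 1 = 2 and tw(G) ≤ 2. On the other hand G contains the 3-clique {d, f, g}. A clique must lie in a single bag of any decomposition, so no decomposition can have width below 2. Hence tw(G) = 2 exactly.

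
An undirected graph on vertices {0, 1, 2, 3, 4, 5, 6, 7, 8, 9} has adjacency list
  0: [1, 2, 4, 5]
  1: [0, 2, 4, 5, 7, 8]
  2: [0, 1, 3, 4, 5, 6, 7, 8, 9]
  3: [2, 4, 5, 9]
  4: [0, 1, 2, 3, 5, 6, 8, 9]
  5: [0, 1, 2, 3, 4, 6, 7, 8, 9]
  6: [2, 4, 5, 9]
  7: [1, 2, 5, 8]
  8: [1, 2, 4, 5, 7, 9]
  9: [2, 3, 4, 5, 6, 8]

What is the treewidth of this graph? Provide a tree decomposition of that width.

Every bag has size at most 5, so the width is 5 − 1 = 4 and tw(G) ≤ 4. On the other hand G contains the 5-clique {0, 1, 2, 4, 5}. A clique must lie in a single bag of any decomposition, so no decomposition can have width below 4. Therefore the treewidth is 4.

Treewidth 4.
One such decomposition:
Bags: B1 = {2, 4, 5, 8, 9}  B2 = {2, 3, 4, 5, 9}  B3 = {1, 2, 4, 5, 8}  B4 = {1, 2, 5, 7, 8}  B5 = {2, 4, 5, 6, 9}  B6 = {0, 1, 2, 4, 5}
Tree: B1–B2, B1–B3, B3–B4, B2–B5, B3–B6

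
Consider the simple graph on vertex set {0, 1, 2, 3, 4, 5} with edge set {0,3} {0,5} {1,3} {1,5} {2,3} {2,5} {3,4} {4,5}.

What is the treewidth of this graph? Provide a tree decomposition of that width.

Treewidth 2.
One such decomposition:
Bags: B1 = {0, 3, 5}  B2 = {2, 3, 5}  B3 = {1, 3, 5}  B4 = {3, 4, 5}
Tree: B1–B2, B2–B3, B3–B4

The largest bag has 3 vertices, giving width 2; this decomposition certifies tw(G) ≤ 2. For the lower bound, G contains the cycle 5–0–3–2–5, so G is not a forest; only forests have treewidth ≤ 1, hence tw(G) ≥ 2. Hence tw(G) = 2 exactly.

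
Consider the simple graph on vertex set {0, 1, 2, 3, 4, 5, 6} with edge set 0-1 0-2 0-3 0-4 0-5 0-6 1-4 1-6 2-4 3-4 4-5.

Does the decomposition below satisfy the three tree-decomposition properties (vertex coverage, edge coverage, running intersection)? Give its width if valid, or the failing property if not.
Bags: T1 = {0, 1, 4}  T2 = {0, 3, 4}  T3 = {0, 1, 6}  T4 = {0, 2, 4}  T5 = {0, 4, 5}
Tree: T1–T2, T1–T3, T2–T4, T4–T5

Checking the three conditions: (i) the bags cover all of {0, 1, 2, 3, 4, 5, 6}; (ii) for each edge, some bag contains both endpoints; (iii) the bags containing any fixed vertex form a subtree. All hold, so the decomposition is valid with width 3 − 1 = 2.

Yes; width 2.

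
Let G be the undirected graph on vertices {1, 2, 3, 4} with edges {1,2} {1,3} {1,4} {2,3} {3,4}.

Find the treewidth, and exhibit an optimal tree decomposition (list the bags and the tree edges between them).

Treewidth 2.
Bags: B1 = {1, 3, 4}  B2 = {1, 2, 3}
Tree: B1–B2

Each bag holds 3 vertices, so the decomposition has width 2, which upper-bounds the treewidth. On the other hand G contains the 3-clique {1, 2, 3}. A clique must lie in a single bag of any decomposition, so no decomposition can have width below 2. Hence tw(G) = 2 exactly.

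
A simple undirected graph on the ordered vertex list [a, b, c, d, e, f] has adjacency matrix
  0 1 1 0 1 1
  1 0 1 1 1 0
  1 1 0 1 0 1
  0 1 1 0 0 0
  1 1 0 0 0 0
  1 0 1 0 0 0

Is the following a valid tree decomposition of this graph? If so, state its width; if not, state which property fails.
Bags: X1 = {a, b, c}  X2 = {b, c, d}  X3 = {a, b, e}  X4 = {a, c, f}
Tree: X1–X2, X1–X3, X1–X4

Yes; width 2.

Vertex coverage: the bags together contain {a, b, c, d, e, f}, the full vertex set. Edge coverage: each edge of G has both endpoints in at least one bag. Running intersection: for every vertex, the bags containing it form a connected subtree. All three properties hold, so this is a valid tree decomposition of width max|bag| − 1 = 2, and hence tw(G) ≤ 2.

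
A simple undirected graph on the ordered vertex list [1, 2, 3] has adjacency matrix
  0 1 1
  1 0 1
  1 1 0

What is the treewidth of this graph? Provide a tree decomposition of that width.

Treewidth 2.
One such decomposition:
Bags: B1 = {1, 2, 3}
Tree: (single bag)

With just one bag of size 3, the width is 3 − 1 = 2, so tw(G) ≤ 2. Conversely, {1, 2, 3} is a clique of size 3, and the vertices of any clique must share a bag in every tree decomposition; so some bag has ≥ 3 vertices and tw(G) ≥ 2. The upper and lower bounds meet at 2, so that is the treewidth.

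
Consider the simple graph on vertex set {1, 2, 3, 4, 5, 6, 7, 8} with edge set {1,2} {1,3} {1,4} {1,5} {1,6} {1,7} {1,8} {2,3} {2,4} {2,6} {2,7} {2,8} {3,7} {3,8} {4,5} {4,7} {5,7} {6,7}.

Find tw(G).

3

A width-3 tree decomposition is:
Bags: B1 = {1, 4, 5, 7}  B2 = {1, 2, 4, 7}  B3 = {1, 2, 6, 7}  B4 = {1, 2, 3, 7}  B5 = {1, 2, 3, 8}
Tree: B1–B2, B2–B3, B3–B4, B4–B5
Each bag holds 4 vertices, so the decomposition has width 3, which upper-bounds the treewidth. For the lower bound, the 4 vertices {1, 2, 3, 8} are pairwise adjacent, and any tree decomposition puts a clique entirely inside one bag — forcing width ≥ 3. Therefore the treewidth is 3.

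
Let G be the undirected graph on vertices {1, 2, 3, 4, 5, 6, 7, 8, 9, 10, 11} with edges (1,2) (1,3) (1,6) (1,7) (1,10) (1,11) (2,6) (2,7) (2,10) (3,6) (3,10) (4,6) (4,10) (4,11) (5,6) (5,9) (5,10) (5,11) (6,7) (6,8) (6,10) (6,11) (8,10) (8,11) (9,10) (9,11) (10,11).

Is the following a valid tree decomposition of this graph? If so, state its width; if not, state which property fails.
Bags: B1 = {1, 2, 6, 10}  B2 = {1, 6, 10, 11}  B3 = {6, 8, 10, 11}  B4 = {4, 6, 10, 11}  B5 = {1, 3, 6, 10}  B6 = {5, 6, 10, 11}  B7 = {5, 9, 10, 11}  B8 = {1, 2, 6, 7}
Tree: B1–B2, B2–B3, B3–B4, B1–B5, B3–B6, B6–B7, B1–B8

Yes; width 3.

Checking the three conditions: (i) the bags cover all of {1, 2, 3, 4, 5, 6, 7, 8, 9, 10, 11}; (ii) for each edge, some bag contains both endpoints; (iii) the bags containing any fixed vertex form a subtree. All hold, so the decomposition is valid with width 4 − 1 = 3.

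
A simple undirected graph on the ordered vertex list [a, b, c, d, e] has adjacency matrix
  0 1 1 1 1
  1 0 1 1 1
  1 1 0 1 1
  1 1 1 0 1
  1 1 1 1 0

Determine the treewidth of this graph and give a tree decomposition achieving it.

A single bag containing all 5 vertices is trivially a valid decomposition of width 4. For the lower bound, the 5 vertices {a, b, c, d, e} are pairwise adjacent, and any tree decomposition puts a clique entirely inside one bag — forcing width ≥ 4. Therefore the treewidth is 4.

Treewidth 4.
One such decomposition:
Bags: B1 = {a, b, c, d, e}
Tree: (single bag)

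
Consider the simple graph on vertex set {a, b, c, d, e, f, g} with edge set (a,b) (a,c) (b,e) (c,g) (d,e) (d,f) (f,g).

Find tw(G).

2

A width-2 tree decomposition is:
Bags: B1 = {a, b, c}  B2 = {b, c, e}  B3 = {c, d, e}  B4 = {c, d, f}  B5 = {c, f, g}
Tree: B1–B2, B2–B3, B3–B4, B4–B5
Every bag has size at most 3, so the width is 3 − 1 = 2 and tw(G) ≤ 2. Since c–a–b–e–d–f–g–c is a cycle in G, G is not acyclic. Forests are exactly the graphs of treewidth ≤ 1, so tw(G) ≥ 2. Therefore the treewidth is 2.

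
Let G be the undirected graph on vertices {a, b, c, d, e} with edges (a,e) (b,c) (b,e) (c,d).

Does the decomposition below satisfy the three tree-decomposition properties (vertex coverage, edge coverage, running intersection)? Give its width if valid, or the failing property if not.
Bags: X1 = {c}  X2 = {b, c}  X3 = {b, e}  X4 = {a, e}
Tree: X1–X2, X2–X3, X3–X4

A tree decomposition must satisfy three properties: every vertex lies in some bag; for every edge, both endpoints lie together in some bag; and for every vertex, the bags containing it form a connected subtree. Here vertex d appears in no bag, so the decomposition is invalid.

No — vertex d appears in no bag.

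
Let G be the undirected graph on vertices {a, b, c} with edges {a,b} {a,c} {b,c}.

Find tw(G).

A width-2 tree decomposition is:
Bags: B1 = {a, b, c}
Tree: (single bag)
With just one bag of size 3, the width is 3 − 1 = 2, so tw(G) ≤ 2. Conversely, {a, b, c} is a clique of size 3, and the vertices of any clique must share a bag in every tree decomposition; so some bag has ≥ 3 vertices and tw(G) ≥ 2. The upper and lower bounds meet at 2, so that is the treewidth.

2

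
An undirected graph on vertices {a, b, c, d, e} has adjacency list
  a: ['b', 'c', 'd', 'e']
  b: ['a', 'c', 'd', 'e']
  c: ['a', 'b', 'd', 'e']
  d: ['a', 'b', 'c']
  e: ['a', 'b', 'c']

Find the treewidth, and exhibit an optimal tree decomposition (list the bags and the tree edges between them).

Treewidth 3.
One optimal decomposition is:
Bags: B1 = {a, b, c, e}  B2 = {a, b, c, d}
Tree: B1–B2

Every bag has size at most 4, so the width is 4 − 1 = 3 and tw(G) ≤ 3. Conversely, {a, b, c, d} is a clique of size 4, and the vertices of any clique must share a bag in every tree decomposition; so some bag has ≥ 4 vertices and tw(G) ≥ 3. Combining the bounds, tw(G) = 3.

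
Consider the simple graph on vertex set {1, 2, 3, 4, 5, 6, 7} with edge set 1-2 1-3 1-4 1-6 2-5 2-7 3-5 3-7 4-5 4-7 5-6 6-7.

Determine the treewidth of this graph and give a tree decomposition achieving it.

Each bag holds 4 vertices, so the decomposition has width 3, which upper-bounds the treewidth. For the lower bound: the 4 vertex sets {3,7}, {1,6}, {5}, {2} are disjoint, each induces a connected subgraph, and every pair is joined by at least one edge of G. Contracting each set to a single vertex therefore yields K_{4} as a minor, and since treewidth is minor-monotone, tw(G) ≥ tw(K_{4}) = 3. The upper and lower bounds meet at 3, so that is the treewidth.

Treewidth 3.
One such decomposition:
Bags: B1 = {1, 3, 5, 7}  B2 = {1, 5, 6, 7}  B3 = {1, 2, 5, 7}  B4 = {1, 4, 5, 7}
Tree: B1–B2, B2–B3, B3–B4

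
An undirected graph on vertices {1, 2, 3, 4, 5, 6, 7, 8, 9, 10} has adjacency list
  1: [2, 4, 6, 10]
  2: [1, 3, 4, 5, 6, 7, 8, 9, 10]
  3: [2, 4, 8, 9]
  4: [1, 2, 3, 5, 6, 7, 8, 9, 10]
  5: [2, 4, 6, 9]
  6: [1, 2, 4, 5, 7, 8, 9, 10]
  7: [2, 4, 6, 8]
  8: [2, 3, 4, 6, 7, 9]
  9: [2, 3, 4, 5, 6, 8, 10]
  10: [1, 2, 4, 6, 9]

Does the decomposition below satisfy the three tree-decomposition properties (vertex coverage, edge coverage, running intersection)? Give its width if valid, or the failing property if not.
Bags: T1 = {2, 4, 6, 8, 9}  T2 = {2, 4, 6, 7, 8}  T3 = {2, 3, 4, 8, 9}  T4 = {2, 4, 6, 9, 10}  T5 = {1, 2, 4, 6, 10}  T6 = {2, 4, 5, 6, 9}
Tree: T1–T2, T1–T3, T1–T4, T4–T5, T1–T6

Every vertex of G appears in some bag (union = {1, 2, 3, 4, 5, 6, 7, 8, 9, 10}); every edge is covered by a bag; and for each vertex v the set of bags containing v is connected in the bag tree. The decomposition is therefore valid. The largest bag has 5 vertices, so the width is 4.

Yes; width 4.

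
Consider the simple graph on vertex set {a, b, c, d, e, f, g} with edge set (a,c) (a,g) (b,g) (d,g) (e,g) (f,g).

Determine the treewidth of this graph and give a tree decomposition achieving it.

Each bag holds 2 vertices, so the decomposition has width 1, which upper-bounds the treewidth. Any graph with an edge has treewidth ≥ 1, and G has the edge g–d. The upper and lower bounds meet at 1, so that is the treewidth.

Treewidth 1.
One such decomposition:
Bags: B1 = {d, g}  B2 = {e, g}  B3 = {b, g}  B4 = {a, g}  B5 = {a, c}  B6 = {f, g}
Tree: B1–B2, B1–B3, B1–B4, B4–B5, B1–B6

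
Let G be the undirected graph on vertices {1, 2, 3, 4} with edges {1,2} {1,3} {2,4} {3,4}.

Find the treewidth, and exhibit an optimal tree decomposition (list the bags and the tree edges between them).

Treewidth 2.
One such decomposition:
Bags: B1 = {2, 3, 4}  B2 = {1, 2, 3}
Tree: B1–B2

Every bag has size at most 3, so the width is 3 − 1 = 2 and tw(G) ≤ 2. For the lower bound, G contains the cycle 2–4–3–1–2, so G is not a forest; only forests have treewidth ≤ 1, hence tw(G) ≥ 2. The upper and lower bounds meet at 2, so that is the treewidth.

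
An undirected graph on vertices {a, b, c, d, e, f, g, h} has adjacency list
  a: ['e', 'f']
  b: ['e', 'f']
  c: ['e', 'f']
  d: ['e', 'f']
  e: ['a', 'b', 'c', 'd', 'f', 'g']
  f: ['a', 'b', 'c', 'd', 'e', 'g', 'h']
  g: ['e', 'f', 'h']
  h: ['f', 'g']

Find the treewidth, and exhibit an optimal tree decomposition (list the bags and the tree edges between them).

Every bag has size at most 3, so the width is 3 − 1 = 2 and tw(G) ≤ 2. Conversely, {d, e, f} is a clique of size 3, and the vertices of any clique must share a bag in every tree decomposition; so some bag has ≥ 3 vertices and tw(G) ≥ 2. The upper and lower bounds meet at 2, so that is the treewidth.

Treewidth 2.
One such decomposition:
Bags: B1 = {a, e, f}  B2 = {b, e, f}  B3 = {c, e, f}  B4 = {e, f, g}  B5 = {d, e, f}  B6 = {f, g, h}
Tree: B1–B2, B1–B3, B1–B4, B3–B5, B4–B6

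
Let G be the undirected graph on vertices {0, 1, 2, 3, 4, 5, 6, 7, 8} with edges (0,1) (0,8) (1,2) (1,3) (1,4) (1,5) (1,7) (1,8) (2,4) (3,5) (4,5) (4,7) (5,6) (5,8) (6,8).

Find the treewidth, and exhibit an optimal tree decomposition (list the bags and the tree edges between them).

Each bag holds 3 vertices, so the decomposition has width 2, which upper-bounds the treewidth. On the other hand G contains the 3-clique {0, 1, 8}. A clique must lie in a single bag of any decomposition, so no decomposition can have width below 2. Hence tw(G) = 2 exactly.

Treewidth 2.
One optimal decomposition is:
Bags: B1 = {1, 2, 4}  B2 = {1, 4, 5}  B3 = {1, 5, 8}  B4 = {1, 3, 5}  B5 = {5, 6, 8}  B6 = {0, 1, 8}  B7 = {1, 4, 7}
Tree: B1–B2, B2–B3, B2–B4, B3–B5, B3–B6, B1–B7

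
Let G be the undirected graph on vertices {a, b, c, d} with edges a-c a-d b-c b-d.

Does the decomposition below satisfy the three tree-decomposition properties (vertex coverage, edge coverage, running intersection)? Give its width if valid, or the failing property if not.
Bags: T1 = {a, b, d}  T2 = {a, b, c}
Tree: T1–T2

Yes; width 2.

Every vertex of G appears in some bag (union = {a, b, c, d}); every edge is covered by a bag; and for each vertex v the set of bags containing v is connected in the bag tree. The decomposition is therefore valid. The largest bag has 3 vertices, so the width is 2.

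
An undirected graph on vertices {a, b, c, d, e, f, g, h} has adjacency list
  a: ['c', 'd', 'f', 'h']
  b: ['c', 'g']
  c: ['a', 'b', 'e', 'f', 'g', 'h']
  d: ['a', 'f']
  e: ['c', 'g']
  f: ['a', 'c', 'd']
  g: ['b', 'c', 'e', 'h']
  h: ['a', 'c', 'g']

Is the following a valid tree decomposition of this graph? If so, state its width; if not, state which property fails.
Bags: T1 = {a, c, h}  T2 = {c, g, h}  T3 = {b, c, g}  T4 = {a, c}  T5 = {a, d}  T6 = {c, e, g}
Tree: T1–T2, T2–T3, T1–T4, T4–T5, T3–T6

No — vertex f appears in no bag.

A tree decomposition must satisfy three properties: every vertex lies in some bag; for every edge, both endpoints lie together in some bag; and for every vertex, the bags containing it form a connected subtree. Here vertex f appears in no bag, so the decomposition is invalid.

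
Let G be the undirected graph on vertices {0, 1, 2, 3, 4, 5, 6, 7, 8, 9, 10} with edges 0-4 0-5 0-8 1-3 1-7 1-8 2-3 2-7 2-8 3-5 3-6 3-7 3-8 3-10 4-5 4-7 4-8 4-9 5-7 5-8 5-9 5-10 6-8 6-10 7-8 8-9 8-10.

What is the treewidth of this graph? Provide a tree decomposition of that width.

Treewidth 3.
Bags: B1 = {3, 5, 7, 8}  B2 = {3, 5, 8, 10}  B3 = {4, 5, 7, 8}  B4 = {0, 4, 5, 8}  B5 = {2, 3, 7, 8}  B6 = {4, 5, 8, 9}  B7 = {3, 6, 8, 10}  B8 = {1, 3, 7, 8}
Tree: B1–B2, B1–B3, B3–B4, B1–B5, B4–B6, B2–B7, B1–B8

Each bag holds 4 vertices, so the decomposition has width 3, which upper-bounds the treewidth. Conversely, {0, 4, 5, 8} is a clique of size 4, and the vertices of any clique must share a bag in every tree decomposition; so some bag has ≥ 4 vertices and tw(G) ≥ 3. Hence tw(G) = 3 exactly.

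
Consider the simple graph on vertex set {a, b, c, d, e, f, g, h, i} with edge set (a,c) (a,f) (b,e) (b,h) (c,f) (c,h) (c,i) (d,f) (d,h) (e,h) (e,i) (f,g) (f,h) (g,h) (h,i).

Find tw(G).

2

A width-2 tree decomposition is:
Bags: B1 = {c, h, i}  B2 = {c, f, h}  B3 = {d, f, h}  B4 = {a, c, f}  B5 = {e, h, i}  B6 = {b, e, h}  B7 = {f, g, h}
Tree: B1–B2, B2–B3, B2–B4, B1–B5, B5–B6, B3–B7
The largest bag has 3 vertices, giving width 2; this decomposition certifies tw(G) ≤ 2. Conversely, {b, e, h} is a clique of size 3, and the vertices of any clique must share a bag in every tree decomposition; so some bag has ≥ 3 vertices and tw(G) ≥ 2. Hence tw(G) = 2 exactly.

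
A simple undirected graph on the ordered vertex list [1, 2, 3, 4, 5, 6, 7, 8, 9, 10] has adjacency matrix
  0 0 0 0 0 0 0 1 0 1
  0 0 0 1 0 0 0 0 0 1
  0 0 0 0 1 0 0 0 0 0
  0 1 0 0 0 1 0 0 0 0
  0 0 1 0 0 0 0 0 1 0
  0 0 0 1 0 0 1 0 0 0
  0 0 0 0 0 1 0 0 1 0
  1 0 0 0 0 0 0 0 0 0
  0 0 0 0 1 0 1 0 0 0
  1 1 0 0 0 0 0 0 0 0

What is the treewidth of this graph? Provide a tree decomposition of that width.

Each bag holds 2 vertices, so the decomposition has width 1, which upper-bounds the treewidth. G has an edge, so its treewidth is at least 1. Combining the bounds, tw(G) = 1.

Treewidth 1.
Bags: B1 = {3, 5}  B2 = {5, 9}  B3 = {7, 9}  B4 = {6, 7}  B5 = {4, 6}  B6 = {2, 4}  B7 = {2, 10}  B8 = {1, 10}  B9 = {1, 8}
Tree: B1–B2, B2–B3, B3–B4, B4–B5, B5–B6, B6–B7, B7–B8, B8–B9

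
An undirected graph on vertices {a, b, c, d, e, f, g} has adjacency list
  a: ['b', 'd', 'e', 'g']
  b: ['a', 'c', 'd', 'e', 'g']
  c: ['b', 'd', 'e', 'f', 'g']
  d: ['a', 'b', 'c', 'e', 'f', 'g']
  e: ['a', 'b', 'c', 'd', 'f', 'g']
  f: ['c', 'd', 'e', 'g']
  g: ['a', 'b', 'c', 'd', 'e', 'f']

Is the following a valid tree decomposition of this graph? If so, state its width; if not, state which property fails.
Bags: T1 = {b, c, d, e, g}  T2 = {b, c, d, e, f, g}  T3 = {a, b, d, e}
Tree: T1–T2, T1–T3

A tree decomposition must satisfy three properties: every vertex lies in some bag; for every edge, both endpoints lie together in some bag; and for every vertex, the bags containing it form a connected subtree. Here edge (g,a) lies in no bag, so the decomposition is invalid.

No — edge (g,a) lies in no bag.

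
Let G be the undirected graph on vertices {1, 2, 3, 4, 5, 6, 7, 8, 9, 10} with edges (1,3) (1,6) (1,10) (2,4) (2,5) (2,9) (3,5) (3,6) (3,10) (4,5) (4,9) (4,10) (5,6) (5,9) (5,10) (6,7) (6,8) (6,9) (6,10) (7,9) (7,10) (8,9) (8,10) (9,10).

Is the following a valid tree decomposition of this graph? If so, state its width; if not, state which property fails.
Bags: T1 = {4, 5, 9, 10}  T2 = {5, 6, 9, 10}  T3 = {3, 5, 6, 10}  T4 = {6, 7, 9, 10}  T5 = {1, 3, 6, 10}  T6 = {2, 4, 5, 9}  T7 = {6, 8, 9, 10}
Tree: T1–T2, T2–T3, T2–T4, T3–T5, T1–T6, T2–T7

Checking the three conditions: (i) the bags cover all of {1, 2, 3, 4, 5, 6, 7, 8, 9, 10}; (ii) for each edge, some bag contains both endpoints; (iii) the bags containing any fixed vertex form a subtree. All hold, so the decomposition is valid with width 4 − 1 = 3.

Yes; width 3.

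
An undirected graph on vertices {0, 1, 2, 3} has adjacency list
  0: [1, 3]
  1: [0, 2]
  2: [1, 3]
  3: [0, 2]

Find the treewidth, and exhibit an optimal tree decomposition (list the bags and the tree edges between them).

Treewidth 2.
One optimal decomposition is:
Bags: B1 = {0, 2, 3}  B2 = {0, 1, 2}
Tree: B1–B2

The largest bag has 3 vertices, giving width 2; this decomposition certifies tw(G) ≤ 2. The edges 2–3–0–1–2 form a cycle, so G is not a tree and its treewidth is at least 2. The upper and lower bounds meet at 2, so that is the treewidth.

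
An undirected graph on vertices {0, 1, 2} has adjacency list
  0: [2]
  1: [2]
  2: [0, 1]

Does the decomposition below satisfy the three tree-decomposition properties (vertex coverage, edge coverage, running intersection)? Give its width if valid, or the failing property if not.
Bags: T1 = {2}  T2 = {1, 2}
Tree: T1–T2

A tree decomposition must satisfy three properties: every vertex lies in some bag; for every edge, both endpoints lie together in some bag; and for every vertex, the bags containing it form a connected subtree. Here vertex 0 appears in no bag, so the decomposition is invalid.

No — vertex 0 appears in no bag.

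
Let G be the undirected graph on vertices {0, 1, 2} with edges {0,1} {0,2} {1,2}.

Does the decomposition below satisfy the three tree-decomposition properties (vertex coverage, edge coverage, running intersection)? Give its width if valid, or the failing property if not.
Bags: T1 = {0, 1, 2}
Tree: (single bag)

Vertex coverage: the bags together contain {0, 1, 2}, the full vertex set. Edge coverage: each edge of G has both endpoints in at least one bag. Running intersection: for every vertex, the bags containing it form a connected subtree. All three properties hold, so this is a valid tree decomposition of width max|bag| − 1 = 2, and hence tw(G) ≤ 2.

Yes; width 2.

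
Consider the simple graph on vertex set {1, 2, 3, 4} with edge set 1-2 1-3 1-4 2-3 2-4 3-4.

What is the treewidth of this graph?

A width-3 tree decomposition is:
Bags: B1 = {1, 2, 3, 4}
Tree: (single bag)
A single bag containing all 4 vertices is trivially a valid decomposition of width 3. On the other hand G contains the 4-clique {1, 2, 3, 4}. A clique must lie in a single bag of any decomposition, so no decomposition can have width below 3. Hence tw(G) = 3 exactly.

3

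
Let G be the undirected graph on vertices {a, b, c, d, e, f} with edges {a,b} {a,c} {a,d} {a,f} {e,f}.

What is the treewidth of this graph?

1

A width-1 tree decomposition is:
Bags: B1 = {a, b}  B2 = {a, c}  B3 = {a, d}  B4 = {a, f}  B5 = {e, f}
Tree: B1–B2, B1–B3, B1–B4, B4–B5
Each bag holds 2 vertices, so the decomposition has width 1, which upper-bounds the treewidth. Since G has at least one edge (e.g. a–b), it is not an edgeless graph, so tw(G) ≥ 1. The upper and lower bounds meet at 1, so that is the treewidth.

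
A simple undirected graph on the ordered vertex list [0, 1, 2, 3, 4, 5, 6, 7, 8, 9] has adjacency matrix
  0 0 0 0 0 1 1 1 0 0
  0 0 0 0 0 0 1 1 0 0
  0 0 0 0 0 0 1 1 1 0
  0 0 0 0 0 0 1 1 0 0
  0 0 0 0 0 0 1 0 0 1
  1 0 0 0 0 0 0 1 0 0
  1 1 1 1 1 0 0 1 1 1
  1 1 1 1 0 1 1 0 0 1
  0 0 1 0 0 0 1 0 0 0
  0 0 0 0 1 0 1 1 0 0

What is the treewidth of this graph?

2

A width-2 tree decomposition is:
Bags: B1 = {6, 7, 9}  B2 = {0, 6, 7}  B3 = {0, 5, 7}  B4 = {1, 6, 7}  B5 = {2, 6, 7}  B6 = {3, 6, 7}  B7 = {2, 6, 8}  B8 = {4, 6, 9}
Tree: B1–B2, B2–B3, B1–B4, B1–B5, B2–B6, B5–B7, B1–B8
Each bag holds 3 vertices, so the decomposition has width 2, which upper-bounds the treewidth. On the other hand G contains the 3-clique {0, 5, 7}. A clique must lie in a single bag of any decomposition, so no decomposition can have width below 2. The upper and lower bounds meet at 2, so that is the treewidth.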